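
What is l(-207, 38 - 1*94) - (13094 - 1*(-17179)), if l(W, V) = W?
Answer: -30480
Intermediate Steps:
l(-207, 38 - 1*94) - (13094 - 1*(-17179)) = -207 - (13094 - 1*(-17179)) = -207 - (13094 + 17179) = -207 - 1*30273 = -207 - 30273 = -30480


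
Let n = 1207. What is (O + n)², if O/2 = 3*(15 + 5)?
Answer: 1760929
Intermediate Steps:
O = 120 (O = 2*(3*(15 + 5)) = 2*(3*20) = 2*60 = 120)
(O + n)² = (120 + 1207)² = 1327² = 1760929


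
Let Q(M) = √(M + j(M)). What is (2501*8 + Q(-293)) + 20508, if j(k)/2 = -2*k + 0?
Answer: 40516 + √879 ≈ 40546.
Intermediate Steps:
j(k) = -4*k (j(k) = 2*(-2*k + 0) = 2*(-2*k) = -4*k)
Q(M) = √3*√(-M) (Q(M) = √(M - 4*M) = √(-3*M) = √3*√(-M))
(2501*8 + Q(-293)) + 20508 = (2501*8 + √3*√(-1*(-293))) + 20508 = (20008 + √3*√293) + 20508 = (20008 + √879) + 20508 = 40516 + √879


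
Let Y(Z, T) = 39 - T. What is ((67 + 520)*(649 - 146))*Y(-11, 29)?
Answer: 2952610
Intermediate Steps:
((67 + 520)*(649 - 146))*Y(-11, 29) = ((67 + 520)*(649 - 146))*(39 - 1*29) = (587*503)*(39 - 29) = 295261*10 = 2952610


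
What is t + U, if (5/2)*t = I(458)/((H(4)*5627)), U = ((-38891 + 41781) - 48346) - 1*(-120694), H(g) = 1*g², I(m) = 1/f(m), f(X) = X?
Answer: 7756032620321/103086640 ≈ 75238.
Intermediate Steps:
I(m) = 1/m
H(g) = g²
U = 75238 (U = (2890 - 48346) + 120694 = -45456 + 120694 = 75238)
t = 1/103086640 (t = 2*(1/(458*((4²*5627))))/5 = 2*(1/(458*((16*5627))))/5 = 2*((1/458)/90032)/5 = 2*((1/458)*(1/90032))/5 = (⅖)*(1/41234656) = 1/103086640 ≈ 9.7006e-9)
t + U = 1/103086640 + 75238 = 7756032620321/103086640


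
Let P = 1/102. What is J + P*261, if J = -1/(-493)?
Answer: 2525/986 ≈ 2.5609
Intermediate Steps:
P = 1/102 ≈ 0.0098039
J = 1/493 (J = -1*(-1/493) = 1/493 ≈ 0.0020284)
J + P*261 = 1/493 + (1/102)*261 = 1/493 + 87/34 = 2525/986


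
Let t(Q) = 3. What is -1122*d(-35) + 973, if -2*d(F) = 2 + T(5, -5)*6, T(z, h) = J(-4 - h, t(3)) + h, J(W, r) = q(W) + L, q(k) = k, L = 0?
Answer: -11369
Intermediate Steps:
J(W, r) = W (J(W, r) = W + 0 = W)
T(z, h) = -4 (T(z, h) = (-4 - h) + h = -4)
d(F) = 11 (d(F) = -(2 - 4*6)/2 = -(2 - 24)/2 = -½*(-22) = 11)
-1122*d(-35) + 973 = -1122*11 + 973 = -12342 + 973 = -11369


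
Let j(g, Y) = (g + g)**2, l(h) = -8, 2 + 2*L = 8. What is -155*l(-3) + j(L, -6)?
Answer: 1276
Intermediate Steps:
L = 3 (L = -1 + (1/2)*8 = -1 + 4 = 3)
j(g, Y) = 4*g**2 (j(g, Y) = (2*g)**2 = 4*g**2)
-155*l(-3) + j(L, -6) = -155*(-8) + 4*3**2 = 1240 + 4*9 = 1240 + 36 = 1276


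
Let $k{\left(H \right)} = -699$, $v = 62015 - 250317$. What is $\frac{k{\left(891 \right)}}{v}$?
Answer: $\frac{699}{188302} \approx 0.0037121$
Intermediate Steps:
$v = -188302$ ($v = 62015 - 250317 = -188302$)
$\frac{k{\left(891 \right)}}{v} = - \frac{699}{-188302} = \left(-699\right) \left(- \frac{1}{188302}\right) = \frac{699}{188302}$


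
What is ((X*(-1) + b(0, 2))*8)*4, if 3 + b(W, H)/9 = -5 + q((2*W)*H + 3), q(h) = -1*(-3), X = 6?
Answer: -1632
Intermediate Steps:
q(h) = 3
b(W, H) = -45 (b(W, H) = -27 + 9*(-5 + 3) = -27 + 9*(-2) = -27 - 18 = -45)
((X*(-1) + b(0, 2))*8)*4 = ((6*(-1) - 45)*8)*4 = ((-6 - 45)*8)*4 = -51*8*4 = -408*4 = -1632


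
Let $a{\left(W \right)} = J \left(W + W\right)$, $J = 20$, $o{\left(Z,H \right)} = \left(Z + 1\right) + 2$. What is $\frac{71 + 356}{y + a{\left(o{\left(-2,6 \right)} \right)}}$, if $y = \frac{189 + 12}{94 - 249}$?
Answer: $\frac{9455}{857} \approx 11.033$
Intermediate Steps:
$o{\left(Z,H \right)} = 3 + Z$ ($o{\left(Z,H \right)} = \left(1 + Z\right) + 2 = 3 + Z$)
$y = - \frac{201}{155}$ ($y = \frac{201}{-155} = 201 \left(- \frac{1}{155}\right) = - \frac{201}{155} \approx -1.2968$)
$a{\left(W \right)} = 40 W$ ($a{\left(W \right)} = 20 \left(W + W\right) = 20 \cdot 2 W = 40 W$)
$\frac{71 + 356}{y + a{\left(o{\left(-2,6 \right)} \right)}} = \frac{71 + 356}{- \frac{201}{155} + 40 \left(3 - 2\right)} = \frac{427}{- \frac{201}{155} + 40 \cdot 1} = \frac{427}{- \frac{201}{155} + 40} = \frac{427}{\frac{5999}{155}} = 427 \cdot \frac{155}{5999} = \frac{9455}{857}$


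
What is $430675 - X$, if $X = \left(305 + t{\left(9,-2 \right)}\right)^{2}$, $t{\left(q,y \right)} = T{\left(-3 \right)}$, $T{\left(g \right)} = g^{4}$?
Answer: $281679$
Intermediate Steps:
$t{\left(q,y \right)} = 81$ ($t{\left(q,y \right)} = \left(-3\right)^{4} = 81$)
$X = 148996$ ($X = \left(305 + 81\right)^{2} = 386^{2} = 148996$)
$430675 - X = 430675 - 148996 = 281679$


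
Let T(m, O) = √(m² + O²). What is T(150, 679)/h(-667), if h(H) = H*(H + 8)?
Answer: √483541/439553 ≈ 0.0015820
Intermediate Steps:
T(m, O) = √(O² + m²)
h(H) = H*(8 + H)
T(150, 679)/h(-667) = √(679² + 150²)/((-667*(8 - 667))) = √(461041 + 22500)/((-667*(-659))) = √483541/439553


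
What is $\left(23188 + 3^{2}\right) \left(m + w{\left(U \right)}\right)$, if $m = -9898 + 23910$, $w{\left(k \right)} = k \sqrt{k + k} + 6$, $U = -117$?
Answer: $325175546 - 8142147 i \sqrt{26} \approx 3.2518 \cdot 10^{8} - 4.1517 \cdot 10^{7} i$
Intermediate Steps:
$w{\left(k \right)} = 6 + \sqrt{2} k^{\frac{3}{2}}$ ($w{\left(k \right)} = k \sqrt{2 k} + 6 = k \sqrt{2} \sqrt{k} + 6 = \sqrt{2} k^{\frac{3}{2}} + 6 = 6 + \sqrt{2} k^{\frac{3}{2}}$)
$m = 14012$
$\left(23188 + 3^{2}\right) \left(m + w{\left(U \right)}\right) = \left(23188 + 3^{2}\right) \left(14012 + \left(6 + \sqrt{2} \left(-117\right)^{\frac{3}{2}}\right)\right) = \left(23188 + 9\right) \left(14012 + \left(6 + \sqrt{2} \left(- 351 i \sqrt{13}\right)\right)\right) = 23197 \left(14012 + \left(6 - 351 i \sqrt{26}\right)\right) = 23197 \left(14018 - 351 i \sqrt{26}\right) = 325175546 - 8142147 i \sqrt{26}$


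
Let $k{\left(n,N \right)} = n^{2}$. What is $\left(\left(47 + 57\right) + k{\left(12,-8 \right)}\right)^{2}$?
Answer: $61504$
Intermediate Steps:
$\left(\left(47 + 57\right) + k{\left(12,-8 \right)}\right)^{2} = \left(\left(47 + 57\right) + 12^{2}\right)^{2} = \left(104 + 144\right)^{2} = 248^{2} = 61504$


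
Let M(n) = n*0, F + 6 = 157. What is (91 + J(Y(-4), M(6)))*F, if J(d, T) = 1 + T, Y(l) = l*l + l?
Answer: 13892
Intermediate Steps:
F = 151 (F = -6 + 157 = 151)
Y(l) = l + l² (Y(l) = l² + l = l + l²)
M(n) = 0
(91 + J(Y(-4), M(6)))*F = (91 + (1 + 0))*151 = (91 + 1)*151 = 92*151 = 13892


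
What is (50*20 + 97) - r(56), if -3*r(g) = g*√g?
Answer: 1097 + 112*√14/3 ≈ 1236.7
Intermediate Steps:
r(g) = -g^(3/2)/3 (r(g) = -g*√g/3 = -g^(3/2)/3)
(50*20 + 97) - r(56) = (50*20 + 97) - (-1)*56^(3/2)/3 = (1000 + 97) - (-1)*112*√14/3 = 1097 - (-112)*√14/3 = 1097 + 112*√14/3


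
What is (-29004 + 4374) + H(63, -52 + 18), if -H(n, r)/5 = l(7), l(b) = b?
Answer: -24665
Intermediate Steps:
H(n, r) = -35 (H(n, r) = -5*7 = -35)
(-29004 + 4374) + H(63, -52 + 18) = (-29004 + 4374) - 35 = -24630 - 35 = -24665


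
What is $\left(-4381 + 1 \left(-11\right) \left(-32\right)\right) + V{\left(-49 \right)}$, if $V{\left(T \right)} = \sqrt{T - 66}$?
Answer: $-4029 + i \sqrt{115} \approx -4029.0 + 10.724 i$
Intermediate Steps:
$V{\left(T \right)} = \sqrt{-66 + T}$
$\left(-4381 + 1 \left(-11\right) \left(-32\right)\right) + V{\left(-49 \right)} = \left(-4381 + 1 \left(-11\right) \left(-32\right)\right) + \sqrt{-66 - 49} = \left(-4381 - -352\right) + \sqrt{-115} = \left(-4381 + 352\right) + i \sqrt{115} = -4029 + i \sqrt{115}$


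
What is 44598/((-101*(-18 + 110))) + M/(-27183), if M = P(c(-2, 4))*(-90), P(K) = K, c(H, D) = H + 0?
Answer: -202329999/42097406 ≈ -4.8062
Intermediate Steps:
c(H, D) = H
M = 180 (M = -2*(-90) = 180)
44598/((-101*(-18 + 110))) + M/(-27183) = 44598/((-101*(-18 + 110))) + 180/(-27183) = 44598/((-101*92)) + 180*(-1/27183) = 44598/(-9292) - 60/9061 = 44598*(-1/9292) - 60/9061 = -22299/4646 - 60/9061 = -202329999/42097406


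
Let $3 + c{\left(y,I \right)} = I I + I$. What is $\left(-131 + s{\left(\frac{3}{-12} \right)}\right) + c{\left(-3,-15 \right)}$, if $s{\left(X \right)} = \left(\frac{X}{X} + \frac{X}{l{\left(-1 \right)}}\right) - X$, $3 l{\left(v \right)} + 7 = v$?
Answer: $\frac{2475}{32} \approx 77.344$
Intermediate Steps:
$l{\left(v \right)} = - \frac{7}{3} + \frac{v}{3}$
$c{\left(y,I \right)} = -3 + I + I^{2}$ ($c{\left(y,I \right)} = -3 + \left(I I + I\right) = -3 + \left(I^{2} + I\right) = -3 + \left(I + I^{2}\right) = -3 + I + I^{2}$)
$s{\left(X \right)} = 1 - \frac{11 X}{8}$ ($s{\left(X \right)} = \left(\frac{X}{X} + \frac{X}{- \frac{7}{3} + \frac{1}{3} \left(-1\right)}\right) - X = \left(1 + \frac{X}{- \frac{7}{3} - \frac{1}{3}}\right) - X = \left(1 + \frac{X}{- \frac{8}{3}}\right) - X = \left(1 + X \left(- \frac{3}{8}\right)\right) - X = \left(1 - \frac{3 X}{8}\right) - X = 1 - \frac{11 X}{8}$)
$\left(-131 + s{\left(\frac{3}{-12} \right)}\right) + c{\left(-3,-15 \right)} = \left(-131 + \left(1 - \frac{11 \frac{3}{-12}}{8}\right)\right) - \left(18 - 225\right) = \left(-131 + \left(1 - \frac{11 \cdot 3 \left(- \frac{1}{12}\right)}{8}\right)\right) - -207 = \left(-131 + \left(1 - - \frac{11}{32}\right)\right) + 207 = \left(-131 + \left(1 + \frac{11}{32}\right)\right) + 207 = \left(-131 + \frac{43}{32}\right) + 207 = - \frac{4149}{32} + 207 = \frac{2475}{32}$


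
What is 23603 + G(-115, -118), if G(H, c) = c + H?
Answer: 23370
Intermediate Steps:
G(H, c) = H + c
23603 + G(-115, -118) = 23603 + (-115 - 118) = 23603 - 233 = 23370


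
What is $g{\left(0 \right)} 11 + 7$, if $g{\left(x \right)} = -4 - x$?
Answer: $-37$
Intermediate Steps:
$g{\left(0 \right)} 11 + 7 = \left(-4 - 0\right) 11 + 7 = \left(-4 + 0\right) 11 + 7 = \left(-4\right) 11 + 7 = -44 + 7 = -37$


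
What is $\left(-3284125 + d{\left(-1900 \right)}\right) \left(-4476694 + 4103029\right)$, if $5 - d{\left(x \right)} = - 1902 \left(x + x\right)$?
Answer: $3927861853800$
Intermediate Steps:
$d{\left(x \right)} = 5 + 3804 x$ ($d{\left(x \right)} = 5 - - 1902 \left(x + x\right) = 5 - - 1902 \cdot 2 x = 5 - - 3804 x = 5 + 3804 x$)
$\left(-3284125 + d{\left(-1900 \right)}\right) \left(-4476694 + 4103029\right) = \left(-3284125 + \left(5 + 3804 \left(-1900\right)\right)\right) \left(-4476694 + 4103029\right) = \left(-3284125 + \left(5 - 7227600\right)\right) \left(-373665\right) = \left(-3284125 - 7227595\right) \left(-373665\right) = \left(-10511720\right) \left(-373665\right) = 3927861853800$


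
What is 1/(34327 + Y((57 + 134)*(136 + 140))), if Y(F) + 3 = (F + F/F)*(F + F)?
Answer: 1/5558093068 ≈ 1.7992e-10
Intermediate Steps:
Y(F) = -3 + 2*F*(1 + F) (Y(F) = -3 + (F + F/F)*(F + F) = -3 + (F + 1)*(2*F) = -3 + (1 + F)*(2*F) = -3 + 2*F*(1 + F))
1/(34327 + Y((57 + 134)*(136 + 140))) = 1/(34327 + (-3 + 2*((57 + 134)*(136 + 140)) + 2*((57 + 134)*(136 + 140))²)) = 1/(34327 + (-3 + 2*(191*276) + 2*(191*276)²)) = 1/(34327 + (-3 + 2*52716 + 2*52716²)) = 1/(34327 + (-3 + 105432 + 2*2778976656)) = 1/(34327 + (-3 + 105432 + 5557953312)) = 1/(34327 + 5558058741) = 1/5558093068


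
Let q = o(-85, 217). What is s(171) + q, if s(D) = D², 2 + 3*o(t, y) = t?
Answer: 29212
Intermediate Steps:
o(t, y) = -⅔ + t/3
q = -29 (q = -⅔ + (⅓)*(-85) = -⅔ - 85/3 = -29)
s(171) + q = 171² - 29 = 29241 - 29 = 29212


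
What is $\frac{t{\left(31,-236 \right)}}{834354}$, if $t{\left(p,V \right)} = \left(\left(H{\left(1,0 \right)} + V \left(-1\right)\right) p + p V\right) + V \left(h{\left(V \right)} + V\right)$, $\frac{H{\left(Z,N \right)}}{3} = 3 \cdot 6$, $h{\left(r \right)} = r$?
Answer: $\frac{56533}{417177} \approx 0.13551$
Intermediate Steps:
$H{\left(Z,N \right)} = 54$ ($H{\left(Z,N \right)} = 3 \cdot 3 \cdot 6 = 3 \cdot 18 = 54$)
$t{\left(p,V \right)} = 2 V^{2} + V p + p \left(54 - V\right)$ ($t{\left(p,V \right)} = \left(\left(54 + V \left(-1\right)\right) p + p V\right) + V \left(V + V\right) = \left(\left(54 - V\right) p + V p\right) + V 2 V = \left(p \left(54 - V\right) + V p\right) + 2 V^{2} = \left(V p + p \left(54 - V\right)\right) + 2 V^{2} = 2 V^{2} + V p + p \left(54 - V\right)$)
$\frac{t{\left(31,-236 \right)}}{834354} = \frac{2 \left(-236\right)^{2} + 54 \cdot 31}{834354} = \left(2 \cdot 55696 + 1674\right) \frac{1}{834354} = \left(111392 + 1674\right) \frac{1}{834354} = 113066 \cdot \frac{1}{834354} = \frac{56533}{417177}$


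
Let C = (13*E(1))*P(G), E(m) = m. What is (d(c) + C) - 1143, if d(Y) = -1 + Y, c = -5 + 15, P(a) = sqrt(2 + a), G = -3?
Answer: -1134 + 13*I ≈ -1134.0 + 13.0*I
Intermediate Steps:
c = 10
C = 13*I (C = (13*1)*sqrt(2 - 3) = 13*sqrt(-1) = 13*I ≈ 13.0*I)
(d(c) + C) - 1143 = ((-1 + 10) + 13*I) - 1143 = (9 + 13*I) - 1143 = -1134 + 13*I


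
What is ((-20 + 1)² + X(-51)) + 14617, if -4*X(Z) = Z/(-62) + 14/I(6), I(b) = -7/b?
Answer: 3715237/248 ≈ 14981.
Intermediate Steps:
X(Z) = 3 + Z/248 (X(Z) = -(Z/(-62) + 14/((-7/6)))/4 = -(Z*(-1/62) + 14/((-7*⅙)))/4 = -(-Z/62 + 14/(-7/6))/4 = -(-Z/62 + 14*(-6/7))/4 = -(-Z/62 - 12)/4 = -(-12 - Z/62)/4 = 3 + Z/248)
((-20 + 1)² + X(-51)) + 14617 = ((-20 + 1)² + (3 + (1/248)*(-51))) + 14617 = ((-19)² + (3 - 51/248)) + 14617 = (361 + 693/248) + 14617 = 90221/248 + 14617 = 3715237/248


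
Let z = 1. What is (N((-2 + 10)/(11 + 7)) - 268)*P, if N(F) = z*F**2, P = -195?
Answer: 1409980/27 ≈ 52222.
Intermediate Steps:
N(F) = F**2 (N(F) = 1*F**2 = F**2)
(N((-2 + 10)/(11 + 7)) - 268)*P = (((-2 + 10)/(11 + 7))**2 - 268)*(-195) = ((8/18)**2 - 268)*(-195) = ((8*(1/18))**2 - 268)*(-195) = ((4/9)**2 - 268)*(-195) = (16/81 - 268)*(-195) = -21692/81*(-195) = 1409980/27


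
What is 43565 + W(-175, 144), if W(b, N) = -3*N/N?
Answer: 43562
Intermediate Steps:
W(b, N) = -3 (W(b, N) = -3*1 = -3)
43565 + W(-175, 144) = 43565 - 3 = 43562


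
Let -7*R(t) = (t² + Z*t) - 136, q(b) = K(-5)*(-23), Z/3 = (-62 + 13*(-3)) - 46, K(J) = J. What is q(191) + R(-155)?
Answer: -91439/7 ≈ -13063.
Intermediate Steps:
Z = -441 (Z = 3*((-62 + 13*(-3)) - 46) = 3*((-62 - 39) - 46) = 3*(-101 - 46) = 3*(-147) = -441)
q(b) = 115 (q(b) = -5*(-23) = 115)
R(t) = 136/7 + 63*t - t²/7 (R(t) = -((t² - 441*t) - 136)/7 = -(-136 + t² - 441*t)/7 = 136/7 + 63*t - t²/7)
q(191) + R(-155) = 115 + (136/7 + 63*(-155) - ⅐*(-155)²) = 115 + (136/7 - 9765 - ⅐*24025) = 115 + (136/7 - 9765 - 24025/7) = 115 - 92244/7 = -91439/7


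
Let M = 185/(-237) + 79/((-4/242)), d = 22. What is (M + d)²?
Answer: 5086941930625/224676 ≈ 2.2641e+7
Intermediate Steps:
M = -2265853/474 (M = 185*(-1/237) + 79/((-4*1/242)) = -185/237 + 79/(-2/121) = -185/237 + 79*(-121/2) = -185/237 - 9559/2 = -2265853/474 ≈ -4780.3)
(M + d)² = (-2265853/474 + 22)² = (-2255425/474)² = 5086941930625/224676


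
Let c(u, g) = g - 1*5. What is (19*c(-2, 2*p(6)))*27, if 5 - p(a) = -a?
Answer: 8721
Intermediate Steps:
p(a) = 5 + a (p(a) = 5 - (-1)*a = 5 + a)
c(u, g) = -5 + g (c(u, g) = g - 5 = -5 + g)
(19*c(-2, 2*p(6)))*27 = (19*(-5 + 2*(5 + 6)))*27 = (19*(-5 + 2*11))*27 = (19*(-5 + 22))*27 = (19*17)*27 = 323*27 = 8721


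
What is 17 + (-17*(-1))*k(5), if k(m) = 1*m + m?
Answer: 187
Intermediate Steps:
k(m) = 2*m (k(m) = m + m = 2*m)
17 + (-17*(-1))*k(5) = 17 + (-17*(-1))*(2*5) = 17 + 17*10 = 17 + 170 = 187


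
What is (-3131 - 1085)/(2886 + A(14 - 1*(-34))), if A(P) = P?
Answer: -2108/1467 ≈ -1.4369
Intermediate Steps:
(-3131 - 1085)/(2886 + A(14 - 1*(-34))) = (-3131 - 1085)/(2886 + (14 - 1*(-34))) = -4216/(2886 + (14 + 34)) = -4216/(2886 + 48) = -4216/2934 = -4216*1/2934 = -2108/1467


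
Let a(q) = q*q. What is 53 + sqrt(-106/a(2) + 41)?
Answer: 53 + sqrt(58)/2 ≈ 56.808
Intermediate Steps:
a(q) = q**2
53 + sqrt(-106/a(2) + 41) = 53 + sqrt(-106/(2**2) + 41) = 53 + sqrt(-106/4 + 41) = 53 + sqrt(-106*1/4 + 41) = 53 + sqrt(-53/2 + 41) = 53 + sqrt(29/2) = 53 + sqrt(58)/2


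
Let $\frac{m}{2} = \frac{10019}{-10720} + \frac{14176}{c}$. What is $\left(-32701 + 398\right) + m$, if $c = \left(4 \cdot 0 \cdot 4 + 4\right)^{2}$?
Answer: $- \frac{163656179}{5360} \approx -30533.0$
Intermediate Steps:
$c = 16$ ($c = \left(0 \cdot 4 + 4\right)^{2} = \left(0 + 4\right)^{2} = 4^{2} = 16$)
$m = \frac{9487901}{5360}$ ($m = 2 \left(\frac{10019}{-10720} + \frac{14176}{16}\right) = 2 \left(10019 \left(- \frac{1}{10720}\right) + 14176 \cdot \frac{1}{16}\right) = 2 \left(- \frac{10019}{10720} + 886\right) = 2 \cdot \frac{9487901}{10720} = \frac{9487901}{5360} \approx 1770.1$)
$\left(-32701 + 398\right) + m = \left(-32701 + 398\right) + \frac{9487901}{5360} = -32303 + \frac{9487901}{5360} = - \frac{163656179}{5360}$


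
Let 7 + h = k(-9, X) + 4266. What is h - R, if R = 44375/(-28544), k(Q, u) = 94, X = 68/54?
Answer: 124296407/28544 ≈ 4354.6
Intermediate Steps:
X = 34/27 (X = 68*(1/54) = 34/27 ≈ 1.2593)
R = -44375/28544 (R = 44375*(-1/28544) = -44375/28544 ≈ -1.5546)
h = 4353 (h = -7 + (94 + 4266) = -7 + 4360 = 4353)
h - R = 4353 - 1*(-44375/28544) = 4353 + 44375/28544 = 124296407/28544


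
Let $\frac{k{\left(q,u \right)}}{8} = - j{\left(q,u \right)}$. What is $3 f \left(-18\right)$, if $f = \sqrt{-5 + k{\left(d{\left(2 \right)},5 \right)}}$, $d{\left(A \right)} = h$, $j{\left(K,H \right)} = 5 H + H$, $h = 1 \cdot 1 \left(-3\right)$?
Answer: $- 378 i \sqrt{5} \approx - 845.23 i$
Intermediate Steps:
$h = -3$ ($h = 1 \left(-3\right) = -3$)
$j{\left(K,H \right)} = 6 H$
$d{\left(A \right)} = -3$
$k{\left(q,u \right)} = - 48 u$ ($k{\left(q,u \right)} = 8 \left(- 6 u\right) = - 48 u$)
$f = 7 i \sqrt{5}$ ($f = \sqrt{-5 - 240} = \sqrt{-245} = 7 i \sqrt{5} \approx 15.652 i$)
$3 f \left(-18\right) = 3 \cdot 7 i \sqrt{5} \left(-18\right) = 21 i \sqrt{5} \left(-18\right) = - 378 i \sqrt{5}$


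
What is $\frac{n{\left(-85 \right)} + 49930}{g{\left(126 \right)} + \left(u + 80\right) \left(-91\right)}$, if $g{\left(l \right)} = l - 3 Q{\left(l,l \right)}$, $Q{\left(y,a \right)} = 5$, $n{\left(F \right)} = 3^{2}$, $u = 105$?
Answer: $- \frac{49939}{16724} \approx -2.9861$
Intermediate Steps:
$n{\left(F \right)} = 9$
$g{\left(l \right)} = -15 + l$ ($g{\left(l \right)} = l - 15 = -15 + l$)
$\frac{n{\left(-85 \right)} + 49930}{g{\left(126 \right)} + \left(u + 80\right) \left(-91\right)} = \frac{9 + 49930}{\left(-15 + 126\right) + \left(105 + 80\right) \left(-91\right)} = \frac{49939}{111 + 185 \left(-91\right)} = \frac{49939}{111 - 16835} = \frac{49939}{-16724} = 49939 \left(- \frac{1}{16724}\right) = - \frac{49939}{16724}$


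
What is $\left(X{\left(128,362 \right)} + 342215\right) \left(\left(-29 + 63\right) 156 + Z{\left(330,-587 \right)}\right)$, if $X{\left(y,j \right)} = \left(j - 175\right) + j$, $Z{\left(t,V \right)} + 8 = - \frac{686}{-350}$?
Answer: $\frac{45398749036}{25} \approx 1.8159 \cdot 10^{9}$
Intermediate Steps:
$Z{\left(t,V \right)} = - \frac{151}{25}$ ($Z{\left(t,V \right)} = -8 - \frac{686}{-350} = -8 - - \frac{49}{25} = -8 + \frac{49}{25} = - \frac{151}{25}$)
$X{\left(y,j \right)} = -175 + 2 j$ ($X{\left(y,j \right)} = \left(-175 + j\right) + j = -175 + 2 j$)
$\left(X{\left(128,362 \right)} + 342215\right) \left(\left(-29 + 63\right) 156 + Z{\left(330,-587 \right)}\right) = \left(\left(-175 + 2 \cdot 362\right) + 342215\right) \left(\left(-29 + 63\right) 156 - \frac{151}{25}\right) = \left(\left(-175 + 724\right) + 342215\right) \left(34 \cdot 156 - \frac{151}{25}\right) = \left(549 + 342215\right) \left(5304 - \frac{151}{25}\right) = 342764 \cdot \frac{132449}{25} = \frac{45398749036}{25}$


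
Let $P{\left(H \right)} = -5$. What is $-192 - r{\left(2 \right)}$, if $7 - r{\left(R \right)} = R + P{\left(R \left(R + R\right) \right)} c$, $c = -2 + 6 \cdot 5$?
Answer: $-337$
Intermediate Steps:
$c = 28$ ($c = -2 + 30 = 28$)
$r{\left(R \right)} = 147 - R$ ($r{\left(R \right)} = 7 - \left(R - 140\right) = 7 - \left(-140 + R\right) = 147 - R$)
$-192 - r{\left(2 \right)} = -192 - \left(147 - 2\right) = -192 - 145 = -337$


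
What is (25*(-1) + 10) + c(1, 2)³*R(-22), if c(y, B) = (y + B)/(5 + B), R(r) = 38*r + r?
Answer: -28311/343 ≈ -82.539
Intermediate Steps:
R(r) = 39*r
c(y, B) = (B + y)/(5 + B)
(25*(-1) + 10) + c(1, 2)³*R(-22) = (25*(-1) + 10) + ((2 + 1)/(5 + 2))³*(39*(-22)) = (-25 + 10) + (3/7)³*(-858) = -15 + ((⅐)*3)³*(-858) = -15 + (3/7)³*(-858) = -15 + (27/343)*(-858) = -15 - 23166/343 = -28311/343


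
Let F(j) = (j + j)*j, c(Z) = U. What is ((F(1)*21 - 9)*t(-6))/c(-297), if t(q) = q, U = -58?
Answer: 99/29 ≈ 3.4138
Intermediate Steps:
c(Z) = -58
F(j) = 2*j² (F(j) = (2*j)*j = 2*j²)
((F(1)*21 - 9)*t(-6))/c(-297) = (((2*1²)*21 - 9)*(-6))/(-58) = (((2*1)*21 - 9)*(-6))*(-1/58) = ((2*21 - 9)*(-6))*(-1/58) = ((42 - 9)*(-6))*(-1/58) = (33*(-6))*(-1/58) = -198*(-1/58) = 99/29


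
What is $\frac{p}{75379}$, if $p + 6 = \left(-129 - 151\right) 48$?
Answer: $- \frac{13446}{75379} \approx -0.17838$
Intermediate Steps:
$p = -13446$ ($p = -6 + \left(-129 - 151\right) 48 = -6 - 13440 = -13446$)
$\frac{p}{75379} = - \frac{13446}{75379}$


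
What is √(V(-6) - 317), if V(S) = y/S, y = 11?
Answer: I*√11478/6 ≈ 17.856*I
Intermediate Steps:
V(S) = 11/S
√(V(-6) - 317) = √(11/(-6) - 317) = √(11*(-⅙) - 317) = √(-11/6 - 317) = √(-1913/6) = I*√11478/6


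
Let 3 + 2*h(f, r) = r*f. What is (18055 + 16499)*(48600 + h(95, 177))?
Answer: 1969785324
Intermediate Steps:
h(f, r) = -3/2 + f*r/2 (h(f, r) = -3/2 + (r*f)/2 = -3/2 + (f*r)/2 = -3/2 + f*r/2)
(18055 + 16499)*(48600 + h(95, 177)) = (18055 + 16499)*(48600 + (-3/2 + (1/2)*95*177)) = 34554*(48600 + (-3/2 + 16815/2)) = 34554*(48600 + 8406) = 34554*57006 = 1969785324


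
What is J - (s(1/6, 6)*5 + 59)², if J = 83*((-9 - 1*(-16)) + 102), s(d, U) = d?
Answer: 196811/36 ≈ 5467.0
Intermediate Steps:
J = 9047 (J = 83*((-9 + 16) + 102) = 83*(7 + 102) = 83*109 = 9047)
J - (s(1/6, 6)*5 + 59)² = 9047 - (5/6 + 59)² = 9047 - ((⅙)*5 + 59)² = 9047 - (⅚ + 59)² = 9047 - (359/6)² = 9047 - 1*128881/36 = 9047 - 128881/36 = 196811/36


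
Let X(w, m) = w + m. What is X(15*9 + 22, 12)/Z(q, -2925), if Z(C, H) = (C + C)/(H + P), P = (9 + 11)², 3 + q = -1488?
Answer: 426725/2982 ≈ 143.10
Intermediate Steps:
q = -1491 (q = -3 - 1488 = -1491)
P = 400 (P = 20² = 400)
Z(C, H) = 2*C/(400 + H) (Z(C, H) = (C + C)/(H + 400) = (2*C)/(400 + H) = 2*C/(400 + H))
X(w, m) = m + w
X(15*9 + 22, 12)/Z(q, -2925) = (12 + (15*9 + 22))/((2*(-1491)/(400 - 2925))) = (12 + (135 + 22))/((2*(-1491)/(-2525))) = (12 + 157)/((2*(-1491)*(-1/2525))) = 169/(2982/2525) = 169*(2525/2982) = 426725/2982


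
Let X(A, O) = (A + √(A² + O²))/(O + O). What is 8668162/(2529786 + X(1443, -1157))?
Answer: 7806577850574228/2278333802038303 + 17336324*√20242/2278333802038303 ≈ 3.4264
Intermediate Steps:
X(A, O) = (A + √(A² + O²))/(2*O) (X(A, O) = (A + √(A² + O²))/((2*O)) = (A + √(A² + O²))*(1/(2*O)) = (A + √(A² + O²))/(2*O))
8668162/(2529786 + X(1443, -1157)) = 8668162/(2529786 + (½)*(1443 + √(1443² + (-1157)²))/(-1157)) = 8668162/(2529786 + (½)*(-1/1157)*(1443 + √(2082249 + 1338649))) = 8668162/(2529786 + (½)*(-1/1157)*(1443 + √3420898)) = 8668162/(2529786 + (½)*(-1/1157)*(1443 + 13*√20242)) = 8668162/(2529786 + (-111/178 - √20242/178)) = 8668162/(450301797/178 - √20242/178)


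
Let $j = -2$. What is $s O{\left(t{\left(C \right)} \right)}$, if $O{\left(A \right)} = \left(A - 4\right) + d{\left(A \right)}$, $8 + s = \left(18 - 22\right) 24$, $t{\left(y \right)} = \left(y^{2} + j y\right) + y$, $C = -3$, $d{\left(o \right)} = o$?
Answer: $-2080$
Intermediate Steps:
$t{\left(y \right)} = y^{2} - y$ ($t{\left(y \right)} = \left(y^{2} - 2 y\right) + y = y^{2} - y$)
$s = -104$ ($s = -8 + \left(18 - 22\right) 24 = -8 - 96 = -104$)
$O{\left(A \right)} = -4 + 2 A$ ($O{\left(A \right)} = \left(A - 4\right) + A = \left(-4 + A\right) + A = -4 + 2 A$)
$s O{\left(t{\left(C \right)} \right)} = - 104 \left(-4 + 2 \left(- 3 \left(-1 - 3\right)\right)\right) = - 104 \left(-4 + 2 \left(\left(-3\right) \left(-4\right)\right)\right) = - 104 \left(-4 + 2 \cdot 12\right) = - 104 \left(-4 + 24\right) = \left(-104\right) 20 = -2080$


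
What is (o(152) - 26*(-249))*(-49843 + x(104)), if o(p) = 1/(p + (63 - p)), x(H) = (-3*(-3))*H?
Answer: -19947355741/63 ≈ -3.1662e+8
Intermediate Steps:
x(H) = 9*H
o(p) = 1/63
(o(152) - 26*(-249))*(-49843 + x(104)) = (1/63 - 26*(-249))*(-49843 + 9*104) = (1/63 + 6474)*(-49843 + 936) = (407863/63)*(-48907) = -19947355741/63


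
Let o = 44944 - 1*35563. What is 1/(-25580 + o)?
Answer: -1/16199 ≈ -6.1732e-5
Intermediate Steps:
o = 9381 (o = 44944 - 35563 = 9381)
1/(-25580 + o) = 1/(-25580 + 9381) = 1/(-16199) = -1/16199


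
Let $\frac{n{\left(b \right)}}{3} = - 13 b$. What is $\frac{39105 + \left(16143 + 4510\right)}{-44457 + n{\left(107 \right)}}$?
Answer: $- \frac{29879}{24315} \approx -1.2288$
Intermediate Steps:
$n{\left(b \right)} = - 39 b$ ($n{\left(b \right)} = 3 \left(- 13 b\right) = - 39 b$)
$\frac{39105 + \left(16143 + 4510\right)}{-44457 + n{\left(107 \right)}} = \frac{39105 + \left(16143 + 4510\right)}{-44457 - 4173} = \frac{39105 + 20653}{-44457 - 4173} = \frac{59758}{-48630} = 59758 \left(- \frac{1}{48630}\right) = - \frac{29879}{24315}$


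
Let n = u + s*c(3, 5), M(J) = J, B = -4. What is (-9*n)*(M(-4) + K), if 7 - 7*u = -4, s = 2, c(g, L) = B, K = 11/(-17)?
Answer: -31995/119 ≈ -268.87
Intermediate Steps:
K = -11/17 (K = 11*(-1/17) = -11/17 ≈ -0.64706)
c(g, L) = -4
u = 11/7 (u = 1 - ⅐*(-4) = 1 + 4/7 = 11/7 ≈ 1.5714)
n = -45/7 (n = 11/7 + 2*(-4) = 11/7 - 8 = -45/7 ≈ -6.4286)
(-9*n)*(M(-4) + K) = (-9*(-45/7))*(-4 - 11/17) = (405/7)*(-79/17) = -31995/119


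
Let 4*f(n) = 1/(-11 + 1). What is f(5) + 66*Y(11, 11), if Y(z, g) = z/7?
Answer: 29033/280 ≈ 103.69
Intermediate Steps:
f(n) = -1/40 (f(n) = 1/(4*(-11 + 1)) = (¼)/(-10) = (¼)*(-⅒) = -1/40)
Y(z, g) = z/7 (Y(z, g) = z*(⅐) = z/7)
f(5) + 66*Y(11, 11) = -1/40 + 66*((⅐)*11) = -1/40 + 66*(11/7) = -1/40 + 726/7 = 29033/280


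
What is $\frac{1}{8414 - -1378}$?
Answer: $\frac{1}{9792} \approx 0.00010212$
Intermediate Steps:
$\frac{1}{8414 - -1378} = \frac{1}{8414 + \left(-1259 + 2637\right)} = \frac{1}{8414 + 1378} = \frac{1}{9792}$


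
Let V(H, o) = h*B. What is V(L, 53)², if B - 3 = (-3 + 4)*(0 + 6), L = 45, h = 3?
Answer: 729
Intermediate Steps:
B = 9 (B = 3 + (-3 + 4)*(0 + 6) = 3 + 1*6 = 3 + 6 = 9)
V(H, o) = 27 (V(H, o) = 3*9 = 27)
V(L, 53)² = 27² = 729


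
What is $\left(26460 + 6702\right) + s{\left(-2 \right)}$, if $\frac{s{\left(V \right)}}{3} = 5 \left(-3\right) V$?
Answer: $33252$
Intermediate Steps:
$s{\left(V \right)} = - 45 V$ ($s{\left(V \right)} = 3 \cdot 5 \left(-3\right) V = 3 \left(- 15 V\right) = - 45 V$)
$\left(26460 + 6702\right) + s{\left(-2 \right)} = \left(26460 + 6702\right) - -90 = 33162 + 90 = 33252$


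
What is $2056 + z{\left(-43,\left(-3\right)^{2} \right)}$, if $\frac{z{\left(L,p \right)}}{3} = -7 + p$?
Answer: $2062$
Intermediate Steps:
$z{\left(L,p \right)} = -21 + 3 p$ ($z{\left(L,p \right)} = 3 \left(-7 + p\right) = -21 + 3 p$)
$2056 + z{\left(-43,\left(-3\right)^{2} \right)} = 2056 - \left(21 - 3 \left(-3\right)^{2}\right) = 2056 + \left(-21 + 3 \cdot 9\right) = 2056 + \left(-21 + 27\right) = 2056 + 6 = 2062$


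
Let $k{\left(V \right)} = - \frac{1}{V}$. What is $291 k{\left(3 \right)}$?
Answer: $-97$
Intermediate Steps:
$291 k{\left(3 \right)} = 291 \left(- \frac{1}{3}\right) = -97$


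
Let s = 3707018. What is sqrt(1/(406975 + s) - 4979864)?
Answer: I*sqrt(84283891460536955343)/4113993 ≈ 2231.6*I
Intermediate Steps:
sqrt(1/(406975 + s) - 4979864) = sqrt(1/(406975 + 3707018) - 4979864) = sqrt(1/4113993 - 4979864) = sqrt(-20487125636951/4113993) = I*sqrt(84283891460536955343)/4113993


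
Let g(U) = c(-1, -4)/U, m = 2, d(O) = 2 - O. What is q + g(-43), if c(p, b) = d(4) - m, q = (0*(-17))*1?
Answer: 4/43 ≈ 0.093023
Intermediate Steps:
q = 0 (q = 0*1 = 0)
c(p, b) = -4 (c(p, b) = (2 - 1*4) - 1*2 = (2 - 4) - 2 = -2 - 2 = -4)
g(U) = -4/U
q + g(-43) = 0 - 4/(-43) = 0 - 4*(-1/43) = 0 + 4/43 = 4/43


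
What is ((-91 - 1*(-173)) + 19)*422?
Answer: 42622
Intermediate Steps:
((-91 - 1*(-173)) + 19)*422 = ((-91 + 173) + 19)*422 = (82 + 19)*422 = 101*422 = 42622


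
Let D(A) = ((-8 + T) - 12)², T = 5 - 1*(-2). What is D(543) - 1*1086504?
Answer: -1086335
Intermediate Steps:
T = 7 (T = 5 + 2 = 7)
D(A) = 169 (D(A) = ((-8 + 7) - 12)² = (-1 - 12)² = (-13)² = 169)
D(543) - 1*1086504 = 169 - 1*1086504 = 169 - 1086504 = -1086335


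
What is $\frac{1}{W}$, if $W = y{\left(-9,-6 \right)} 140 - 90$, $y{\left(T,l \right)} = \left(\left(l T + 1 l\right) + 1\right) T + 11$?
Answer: $- \frac{1}{60290} \approx -1.6587 \cdot 10^{-5}$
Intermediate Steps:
$y{\left(T,l \right)} = 11 + T \left(1 + l + T l\right)$ ($y{\left(T,l \right)} = \left(\left(T l + l\right) + 1\right) T + 11 = \left(\left(l + T l\right) + 1\right) T + 11 = \left(1 + l + T l\right) T + 11 = T \left(1 + l + T l\right) + 11 = 11 + T \left(1 + l + T l\right)$)
$W = -60290$ ($W = \left(11 - 9 - -54 - 6 \left(-9\right)^{2}\right) 140 - 90 = \left(11 - 9 + 54 - 486\right) 140 - 90 = \left(-430\right) 140 - 90 = -60200 - 90 = -60290$)
$\frac{1}{W} = \frac{1}{-60290} = - \frac{1}{60290}$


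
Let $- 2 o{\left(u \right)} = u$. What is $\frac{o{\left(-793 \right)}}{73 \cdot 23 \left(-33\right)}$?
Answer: $- \frac{793}{110814} \approx -0.0071561$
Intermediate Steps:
$o{\left(u \right)} = - \frac{u}{2}$
$\frac{o{\left(-793 \right)}}{73 \cdot 23 \left(-33\right)} = \frac{\left(- \frac{1}{2}\right) \left(-793\right)}{73 \cdot 23 \left(-33\right)} = \frac{793}{2 \cdot 1679 \left(-33\right)} = \frac{793}{2 \left(-55407\right)} = \frac{793}{2} \left(- \frac{1}{55407}\right) = - \frac{793}{110814}$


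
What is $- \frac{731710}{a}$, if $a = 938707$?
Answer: $- \frac{104530}{134101} \approx -0.77949$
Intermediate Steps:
$- \frac{731710}{a} = - \frac{731710}{938707} = \left(-731710\right) \frac{1}{938707} = - \frac{104530}{134101}$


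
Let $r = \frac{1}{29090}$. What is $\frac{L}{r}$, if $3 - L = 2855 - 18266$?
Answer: $448393260$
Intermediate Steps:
$L = 15414$ ($L = 3 - \left(2855 - 18266\right) = 3 - -15411 = 3 + 15411 = 15414$)
$r = \frac{1}{29090} \approx 3.4376 \cdot 10^{-5}$
$\frac{L}{r} = 15414 \frac{1}{\frac{1}{29090}} = 15414 \cdot 29090 = 448393260$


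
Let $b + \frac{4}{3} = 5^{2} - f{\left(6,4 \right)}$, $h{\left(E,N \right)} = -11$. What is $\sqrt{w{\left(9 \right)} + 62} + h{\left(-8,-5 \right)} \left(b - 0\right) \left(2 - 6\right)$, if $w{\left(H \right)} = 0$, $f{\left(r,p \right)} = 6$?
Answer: $\frac{2332}{3} + \sqrt{62} \approx 785.21$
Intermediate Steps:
$b = \frac{53}{3}$ ($b = - \frac{4}{3} + \left(5^{2} - 6\right) = - \frac{4}{3} + \left(25 - 6\right) = - \frac{4}{3} + 19 = \frac{53}{3} \approx 17.667$)
$\sqrt{w{\left(9 \right)} + 62} + h{\left(-8,-5 \right)} \left(b - 0\right) \left(2 - 6\right) = \sqrt{0 + 62} - 11 \left(\frac{53}{3} - 0\right) \left(2 - 6\right) = \sqrt{62} - 11 \left(\frac{53}{3} + 0\right) \left(-4\right) = \sqrt{62} - 11 \cdot \frac{53}{3} \left(-4\right) = \sqrt{62} - - \frac{2332}{3} = \sqrt{62} + \frac{2332}{3} = \frac{2332}{3} + \sqrt{62}$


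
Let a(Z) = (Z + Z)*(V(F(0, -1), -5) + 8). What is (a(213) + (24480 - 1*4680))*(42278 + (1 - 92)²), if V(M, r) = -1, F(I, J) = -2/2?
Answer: 1151835138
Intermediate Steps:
F(I, J) = -1 (F(I, J) = -2*½ = -1)
a(Z) = 14*Z (a(Z) = (Z + Z)*(-1 + 8) = (2*Z)*7 = 14*Z)
(a(213) + (24480 - 1*4680))*(42278 + (1 - 92)²) = (14*213 + (24480 - 1*4680))*(42278 + (1 - 92)²) = (2982 + (24480 - 4680))*(42278 + (-91)²) = (2982 + 19800)*(42278 + 8281) = 22782*50559 = 1151835138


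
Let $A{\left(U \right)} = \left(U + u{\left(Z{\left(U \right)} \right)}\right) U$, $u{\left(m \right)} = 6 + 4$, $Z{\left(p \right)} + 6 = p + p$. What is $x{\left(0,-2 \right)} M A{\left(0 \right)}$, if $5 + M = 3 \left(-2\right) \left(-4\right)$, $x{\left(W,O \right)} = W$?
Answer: $0$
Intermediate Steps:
$Z{\left(p \right)} = -6 + 2 p$ ($Z{\left(p \right)} = -6 + \left(p + p\right) = -6 + 2 p$)
$u{\left(m \right)} = 10$
$A{\left(U \right)} = U \left(10 + U\right)$ ($A{\left(U \right)} = \left(U + 10\right) U = \left(10 + U\right) U = U \left(10 + U\right)$)
$M = 19$ ($M = -5 + 3 \left(-2\right) \left(-4\right) = -5 - -24 = -5 + 24 = 19$)
$x{\left(0,-2 \right)} M A{\left(0 \right)} = 0 \cdot 19 \cdot 0 \left(10 + 0\right) = 0 \cdot 0 \cdot 10 = 0 \cdot 0 = 0$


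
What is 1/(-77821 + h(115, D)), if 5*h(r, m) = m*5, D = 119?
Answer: -1/77702 ≈ -1.2870e-5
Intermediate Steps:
h(r, m) = m (h(r, m) = (m*5)/5 = (5*m)/5 = m)
1/(-77821 + h(115, D)) = 1/(-77821 + 119) = 1/(-77702) = -1/77702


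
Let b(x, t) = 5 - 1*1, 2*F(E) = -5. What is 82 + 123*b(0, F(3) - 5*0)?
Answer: 574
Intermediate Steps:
F(E) = -5/2 (F(E) = (½)*(-5) = -5/2)
b(x, t) = 4 (b(x, t) = 5 - 1 = 4)
82 + 123*b(0, F(3) - 5*0) = 82 + 123*4 = 82 + 492 = 574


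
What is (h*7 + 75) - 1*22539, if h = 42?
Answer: -22170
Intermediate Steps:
(h*7 + 75) - 1*22539 = (42*7 + 75) - 1*22539 = (294 + 75) - 22539 = 369 - 22539 = -22170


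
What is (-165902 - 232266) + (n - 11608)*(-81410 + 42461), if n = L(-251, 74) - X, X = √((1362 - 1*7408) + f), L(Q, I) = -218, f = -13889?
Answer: 460212706 + 116847*I*√2215 ≈ 4.6021e+8 + 5.4993e+6*I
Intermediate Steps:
X = 3*I*√2215 (X = √((1362 - 1*7408) - 13889) = √((1362 - 7408) - 13889) = √(-6046 - 13889) = √(-19935) = 3*I*√2215 ≈ 141.19*I)
n = -218 - 3*I*√2215 ≈ -218.0 - 141.19*I
(-165902 - 232266) + (n - 11608)*(-81410 + 42461) = (-165902 - 232266) + ((-218 - 3*I*√2215) - 11608)*(-81410 + 42461) = -398168 + (-11826 - 3*I*√2215)*(-38949) = -398168 + (460610874 + 116847*I*√2215) = 460212706 + 116847*I*√2215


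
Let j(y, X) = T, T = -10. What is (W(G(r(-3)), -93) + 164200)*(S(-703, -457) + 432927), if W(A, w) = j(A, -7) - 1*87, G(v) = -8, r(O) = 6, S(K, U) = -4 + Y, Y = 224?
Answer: 71080722141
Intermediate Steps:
S(K, U) = 220 (S(K, U) = -4 + 224 = 220)
j(y, X) = -10
W(A, w) = -97 (W(A, w) = -10 - 1*87 = -10 - 87 = -97)
(W(G(r(-3)), -93) + 164200)*(S(-703, -457) + 432927) = (-97 + 164200)*(220 + 432927) = 164103*433147 = 71080722141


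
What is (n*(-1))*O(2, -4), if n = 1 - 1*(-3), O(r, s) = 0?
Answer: 0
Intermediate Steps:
n = 4 (n = 1 + 3 = 4)
(n*(-1))*O(2, -4) = (4*(-1))*0 = -4*0 = 0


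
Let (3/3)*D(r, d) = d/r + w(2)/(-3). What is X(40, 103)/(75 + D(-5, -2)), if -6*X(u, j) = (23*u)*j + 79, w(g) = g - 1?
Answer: -474195/2252 ≈ -210.57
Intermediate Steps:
w(g) = -1 + g
X(u, j) = -79/6 - 23*j*u/6 (X(u, j) = -((23*u)*j + 79)/6 = -(23*j*u + 79)/6 = -(79 + 23*j*u)/6 = -79/6 - 23*j*u/6)
D(r, d) = -⅓ + d/r (D(r, d) = d/r + (-1 + 2)/(-3) = d/r + 1*(-⅓) = d/r - ⅓ = -⅓ + d/r)
X(40, 103)/(75 + D(-5, -2)) = (-79/6 - 23/6*103*40)/(75 + (-2 - ⅓*(-5))/(-5)) = (-79/6 - 47380/3)/(75 - (-2 + 5/3)/5) = -31613/2/(75 - ⅕*(-⅓)) = -31613/2/(75 + 1/15) = -31613/2/(1126/15) = (15/1126)*(-31613/2) = -474195/2252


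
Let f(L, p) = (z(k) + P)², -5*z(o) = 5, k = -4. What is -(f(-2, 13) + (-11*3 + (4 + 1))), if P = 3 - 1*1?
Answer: 27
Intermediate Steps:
z(o) = -1 (z(o) = -⅕*5 = -1)
P = 2 (P = 3 - 1 = 2)
f(L, p) = 1 (f(L, p) = (-1 + 2)² = 1² = 1)
-(f(-2, 13) + (-11*3 + (4 + 1))) = -(1 + (-11*3 + (4 + 1))) = -(1 + (-33 + 5)) = -(1 - 28) = -1*(-27) = 27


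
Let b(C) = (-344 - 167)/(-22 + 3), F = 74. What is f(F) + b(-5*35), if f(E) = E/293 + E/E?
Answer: 156696/5567 ≈ 28.147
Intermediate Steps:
f(E) = 1 + E/293 (f(E) = E*(1/293) + 1 = E/293 + 1 = 1 + E/293)
b(C) = 511/19 (b(C) = -511/(-19) = -511*(-1/19) = 511/19)
f(F) + b(-5*35) = (1 + (1/293)*74) + 511/19 = (1 + 74/293) + 511/19 = 367/293 + 511/19 = 156696/5567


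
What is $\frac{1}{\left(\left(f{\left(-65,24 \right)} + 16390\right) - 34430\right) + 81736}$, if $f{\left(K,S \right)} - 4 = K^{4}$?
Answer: $\frac{1}{17914325} \approx 5.5821 \cdot 10^{-8}$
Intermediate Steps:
$f{\left(K,S \right)} = 4 + K^{4}$
$\frac{1}{\left(\left(f{\left(-65,24 \right)} + 16390\right) - 34430\right) + 81736} = \frac{1}{\left(\left(\left(4 + \left(-65\right)^{4}\right) + 16390\right) - 34430\right) + 81736} = \frac{1}{\left(\left(\left(4 + 17850625\right) + 16390\right) - 34430\right) + 81736} = \frac{1}{\left(\left(17850629 + 16390\right) - 34430\right) + 81736} = \frac{1}{\left(17867019 - 34430\right) + 81736} = \frac{1}{17832589 + 81736} = \frac{1}{17914325}$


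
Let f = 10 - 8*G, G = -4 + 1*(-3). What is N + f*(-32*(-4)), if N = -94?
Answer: 8354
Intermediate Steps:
G = -7 (G = -4 - 3 = -7)
f = 66 (f = 10 - 8*(-7) = 10 + 56 = 66)
N + f*(-32*(-4)) = -94 + 66*(-32*(-4)) = -94 + 66*128 = -94 + 8448 = 8354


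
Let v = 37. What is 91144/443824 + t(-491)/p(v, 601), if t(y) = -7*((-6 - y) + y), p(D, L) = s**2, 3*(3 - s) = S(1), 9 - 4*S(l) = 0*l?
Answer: 12734683/1497906 ≈ 8.5017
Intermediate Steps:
S(l) = 9/4 (S(l) = 9/4 - 0*l = 9/4 - 1/4*0 = 9/4 + 0 = 9/4)
s = 9/4 (s = 3 - 1/3*9/4 = 3 - 3/4 = 9/4 ≈ 2.2500)
p(D, L) = 81/16 (p(D, L) = (9/4)**2 = 81/16)
t(y) = 42 (t(y) = -7*(-6) = 42)
91144/443824 + t(-491)/p(v, 601) = 91144/443824 + 42/(81/16) = 91144*(1/443824) + 42*(16/81) = 11393/55478 + 224/27 = 12734683/1497906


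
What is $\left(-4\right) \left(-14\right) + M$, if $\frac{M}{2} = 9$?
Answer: $74$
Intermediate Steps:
$M = 18$ ($M = 2 \cdot 9 = 18$)
$\left(-4\right) \left(-14\right) + M = \left(-4\right) \left(-14\right) + 18 = 56 + 18 = 74$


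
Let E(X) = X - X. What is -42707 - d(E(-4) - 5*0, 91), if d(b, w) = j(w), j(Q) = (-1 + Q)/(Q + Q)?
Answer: -3886382/91 ≈ -42708.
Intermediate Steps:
j(Q) = (-1 + Q)/(2*Q) (j(Q) = (-1 + Q)/((2*Q)) = (-1 + Q)*(1/(2*Q)) = (-1 + Q)/(2*Q))
E(X) = 0
d(b, w) = (-1 + w)/(2*w)
-42707 - d(E(-4) - 5*0, 91) = -42707 - (-1 + 91)/(2*91) = -42707 - 90/(2*91) = -42707 - 1*45/91 = -42707 - 45/91 = -3886382/91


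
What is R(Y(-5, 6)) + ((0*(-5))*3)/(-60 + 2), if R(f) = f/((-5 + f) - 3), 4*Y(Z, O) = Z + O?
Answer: -1/31 ≈ -0.032258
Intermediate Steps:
Y(Z, O) = O/4 + Z/4 (Y(Z, O) = (Z + O)/4 = (O + Z)/4 = O/4 + Z/4)
R(f) = f/(-8 + f)
R(Y(-5, 6)) + ((0*(-5))*3)/(-60 + 2) = ((¼)*6 + (¼)*(-5))/(-8 + ((¼)*6 + (¼)*(-5))) + ((0*(-5))*3)/(-60 + 2) = (3/2 - 5/4)/(-8 + (3/2 - 5/4)) + (0*3)/(-58) = 1/(4*(-8 + ¼)) - 1/58*0 = 1/(4*(-31/4)) + 0 = (¼)*(-4/31) + 0 = -1/31 + 0 = -1/31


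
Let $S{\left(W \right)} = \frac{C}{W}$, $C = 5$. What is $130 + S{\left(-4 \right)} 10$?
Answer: $\frac{235}{2} \approx 117.5$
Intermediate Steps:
$S{\left(W \right)} = \frac{5}{W}$
$130 + S{\left(-4 \right)} 10 = 130 + \frac{5}{-4} \cdot 10 = 130 + 5 \left(- \frac{1}{4}\right) 10 = 130 - \frac{25}{2} = \frac{235}{2}$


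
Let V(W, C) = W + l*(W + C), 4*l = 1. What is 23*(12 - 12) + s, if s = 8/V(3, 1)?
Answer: 2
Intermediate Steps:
l = ¼ (l = (¼)*1 = ¼ ≈ 0.25000)
V(W, C) = C/4 + 5*W/4 (V(W, C) = W + (W + C)/4 = W + (C + W)/4 = W + (C/4 + W/4) = C/4 + 5*W/4)
s = 2 (s = 8/((¼)*1 + (5/4)*3) = 8/(¼ + 15/4) = 8/4 = 8*(¼) = 2)
23*(12 - 12) + s = 23*(12 - 12) + 2 = 23*0 + 2 = 0 + 2 = 2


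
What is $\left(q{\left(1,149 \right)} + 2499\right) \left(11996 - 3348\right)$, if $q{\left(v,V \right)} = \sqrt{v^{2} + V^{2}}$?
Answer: $21611352 + 8648 \sqrt{22202} \approx 2.29 \cdot 10^{7}$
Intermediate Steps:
$q{\left(v,V \right)} = \sqrt{V^{2} + v^{2}}$
$\left(q{\left(1,149 \right)} + 2499\right) \left(11996 - 3348\right) = \left(\sqrt{149^{2} + 1^{2}} + 2499\right) \left(11996 - 3348\right) = \left(\sqrt{22201 + 1} + 2499\right) 8648 = \left(\sqrt{22202} + 2499\right) 8648 = \left(2499 + \sqrt{22202}\right) 8648 = 21611352 + 8648 \sqrt{22202}$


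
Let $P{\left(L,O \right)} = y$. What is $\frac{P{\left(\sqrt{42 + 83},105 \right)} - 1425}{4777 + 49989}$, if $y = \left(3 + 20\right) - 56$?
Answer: $- \frac{729}{27383} \approx -0.026622$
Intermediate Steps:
$y = -33$ ($y = 23 - 56 = -33$)
$P{\left(L,O \right)} = -33$
$\frac{P{\left(\sqrt{42 + 83},105 \right)} - 1425}{4777 + 49989} = \frac{-33 - 1425}{4777 + 49989} = - \frac{1458}{54766} = \left(-1458\right) \frac{1}{54766} = - \frac{729}{27383}$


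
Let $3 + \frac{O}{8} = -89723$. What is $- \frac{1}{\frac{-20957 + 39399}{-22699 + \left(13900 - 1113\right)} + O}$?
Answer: $\frac{4956}{3557465669} \approx 1.3931 \cdot 10^{-6}$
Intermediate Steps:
$O = -717808$ ($O = -24 + 8 \left(-89723\right) = -24 - 717784 = -717808$)
$- \frac{1}{\frac{-20957 + 39399}{-22699 + \left(13900 - 1113\right)} + O} = - \frac{1}{\frac{-20957 + 39399}{-22699 + \left(13900 - 1113\right)} - 717808} = - \frac{1}{\frac{18442}{-22699 + 12787} - 717808} = - \frac{1}{\frac{18442}{-9912} - 717808} = - \frac{1}{18442 \left(- \frac{1}{9912}\right) - 717808} = - \frac{1}{- \frac{9221}{4956} - 717808} = - \frac{1}{- \frac{3557465669}{4956}} = \left(-1\right) \left(- \frac{4956}{3557465669}\right) = \frac{4956}{3557465669}$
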